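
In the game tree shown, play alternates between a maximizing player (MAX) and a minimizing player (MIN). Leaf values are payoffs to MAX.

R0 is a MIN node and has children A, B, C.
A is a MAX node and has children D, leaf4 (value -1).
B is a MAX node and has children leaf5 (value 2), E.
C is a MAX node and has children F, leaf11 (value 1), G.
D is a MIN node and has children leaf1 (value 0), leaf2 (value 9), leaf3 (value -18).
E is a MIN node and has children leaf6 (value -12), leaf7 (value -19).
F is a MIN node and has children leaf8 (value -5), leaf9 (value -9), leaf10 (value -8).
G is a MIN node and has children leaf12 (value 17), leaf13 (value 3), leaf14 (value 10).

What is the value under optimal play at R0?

D (MIN): min(0, 9, -18) = -18
A (MAX): max(-18, -1) = -1
E (MIN): min(-12, -19) = -19
B (MAX): max(2, -19) = 2
F (MIN): min(-5, -9, -8) = -9
G (MIN): min(17, 3, 10) = 3
C (MAX): max(-9, 1, 3) = 3
R0 (MIN): min(-1, 2, 3) = -1

-1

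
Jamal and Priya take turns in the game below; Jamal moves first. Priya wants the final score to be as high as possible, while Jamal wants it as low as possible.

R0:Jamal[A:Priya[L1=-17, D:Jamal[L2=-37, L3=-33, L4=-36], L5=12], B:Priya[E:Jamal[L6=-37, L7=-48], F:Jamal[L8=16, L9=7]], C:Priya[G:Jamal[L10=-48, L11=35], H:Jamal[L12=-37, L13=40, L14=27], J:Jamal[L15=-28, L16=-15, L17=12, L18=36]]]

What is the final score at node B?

E (Jamal): min(-37, -48) = -48
F (Jamal): min(16, 7) = 7
B (Priya): max(-48, 7) = 7

7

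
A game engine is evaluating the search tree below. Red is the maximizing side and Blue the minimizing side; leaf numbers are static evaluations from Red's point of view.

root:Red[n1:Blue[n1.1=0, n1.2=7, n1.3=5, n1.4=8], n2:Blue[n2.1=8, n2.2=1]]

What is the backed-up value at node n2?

n2 (Blue): min(8, 1) = 1

1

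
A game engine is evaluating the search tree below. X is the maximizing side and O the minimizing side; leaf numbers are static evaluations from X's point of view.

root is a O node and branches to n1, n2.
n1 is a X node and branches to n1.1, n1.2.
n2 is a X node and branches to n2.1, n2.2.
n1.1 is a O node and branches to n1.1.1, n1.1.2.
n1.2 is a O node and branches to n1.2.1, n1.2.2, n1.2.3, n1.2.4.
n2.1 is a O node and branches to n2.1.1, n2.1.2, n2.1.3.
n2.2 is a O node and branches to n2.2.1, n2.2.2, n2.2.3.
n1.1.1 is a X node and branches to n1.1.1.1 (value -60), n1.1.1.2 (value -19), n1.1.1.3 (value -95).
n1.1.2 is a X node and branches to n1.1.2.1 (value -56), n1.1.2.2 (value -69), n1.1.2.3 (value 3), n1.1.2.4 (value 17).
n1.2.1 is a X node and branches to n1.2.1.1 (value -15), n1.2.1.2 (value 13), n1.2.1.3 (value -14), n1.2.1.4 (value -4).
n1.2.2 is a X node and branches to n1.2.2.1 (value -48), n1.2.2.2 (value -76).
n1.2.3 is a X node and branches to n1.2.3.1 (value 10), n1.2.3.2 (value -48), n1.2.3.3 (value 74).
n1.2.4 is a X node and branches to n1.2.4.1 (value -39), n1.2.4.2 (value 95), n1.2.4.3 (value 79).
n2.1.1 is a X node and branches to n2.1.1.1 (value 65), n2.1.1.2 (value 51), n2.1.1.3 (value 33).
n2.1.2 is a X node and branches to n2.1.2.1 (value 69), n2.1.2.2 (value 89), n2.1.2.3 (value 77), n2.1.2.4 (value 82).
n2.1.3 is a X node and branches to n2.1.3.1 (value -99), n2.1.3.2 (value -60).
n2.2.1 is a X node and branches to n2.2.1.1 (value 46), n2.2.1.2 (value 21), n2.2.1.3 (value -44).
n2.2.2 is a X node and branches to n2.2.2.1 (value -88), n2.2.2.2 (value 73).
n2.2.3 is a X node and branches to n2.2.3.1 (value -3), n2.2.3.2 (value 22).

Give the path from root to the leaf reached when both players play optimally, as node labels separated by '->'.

n1.1.1 (X): max(-60, -19, -95) = -19
n1.1.2 (X): max(-56, -69, 3, 17) = 17
n1.1 (O): min(-19, 17) = -19
n1.2.1 (X): max(-15, 13, -14, -4) = 13
n1.2.2 (X): max(-48, -76) = -48
n1.2.3 (X): max(10, -48, 74) = 74
n1.2.4 (X): max(-39, 95, 79) = 95
n1.2 (O): min(13, -48, 74, 95) = -48
n1 (X): max(-19, -48) = -19
n2.1.1 (X): max(65, 51, 33) = 65
n2.1.2 (X): max(69, 89, 77, 82) = 89
n2.1.3 (X): max(-99, -60) = -60
n2.1 (O): min(65, 89, -60) = -60
n2.2.1 (X): max(46, 21, -44) = 46
n2.2.2 (X): max(-88, 73) = 73
n2.2.3 (X): max(-3, 22) = 22
n2.2 (O): min(46, 73, 22) = 22
n2 (X): max(-60, 22) = 22
root (O): min(-19, 22) = -19
At root, O picks n1 (lowest: -19).
At n1, X picks n1.1 (highest: -19).
At n1.1, O picks n1.1.1 (lowest: -19).
At n1.1.1, X picks n1.1.1.2 (highest: -19).
Terminal value -19.

root -> n1 -> n1.1 -> n1.1.1 -> n1.1.1.2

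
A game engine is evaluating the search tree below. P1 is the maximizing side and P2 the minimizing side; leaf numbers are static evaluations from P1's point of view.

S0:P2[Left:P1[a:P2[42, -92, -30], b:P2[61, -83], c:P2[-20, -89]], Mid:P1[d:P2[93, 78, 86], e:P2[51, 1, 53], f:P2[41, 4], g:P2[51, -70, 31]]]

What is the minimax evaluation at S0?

-83

a (P2): min(42, -92, -30) = -92
b (P2): min(61, -83) = -83
c (P2): min(-20, -89) = -89
Left (P1): max(-92, -83, -89) = -83
d (P2): min(93, 78, 86) = 78
e (P2): min(51, 1, 53) = 1
f (P2): min(41, 4) = 4
g (P2): min(51, -70, 31) = -70
Mid (P1): max(78, 1, 4, -70) = 78
S0 (P2): min(-83, 78) = -83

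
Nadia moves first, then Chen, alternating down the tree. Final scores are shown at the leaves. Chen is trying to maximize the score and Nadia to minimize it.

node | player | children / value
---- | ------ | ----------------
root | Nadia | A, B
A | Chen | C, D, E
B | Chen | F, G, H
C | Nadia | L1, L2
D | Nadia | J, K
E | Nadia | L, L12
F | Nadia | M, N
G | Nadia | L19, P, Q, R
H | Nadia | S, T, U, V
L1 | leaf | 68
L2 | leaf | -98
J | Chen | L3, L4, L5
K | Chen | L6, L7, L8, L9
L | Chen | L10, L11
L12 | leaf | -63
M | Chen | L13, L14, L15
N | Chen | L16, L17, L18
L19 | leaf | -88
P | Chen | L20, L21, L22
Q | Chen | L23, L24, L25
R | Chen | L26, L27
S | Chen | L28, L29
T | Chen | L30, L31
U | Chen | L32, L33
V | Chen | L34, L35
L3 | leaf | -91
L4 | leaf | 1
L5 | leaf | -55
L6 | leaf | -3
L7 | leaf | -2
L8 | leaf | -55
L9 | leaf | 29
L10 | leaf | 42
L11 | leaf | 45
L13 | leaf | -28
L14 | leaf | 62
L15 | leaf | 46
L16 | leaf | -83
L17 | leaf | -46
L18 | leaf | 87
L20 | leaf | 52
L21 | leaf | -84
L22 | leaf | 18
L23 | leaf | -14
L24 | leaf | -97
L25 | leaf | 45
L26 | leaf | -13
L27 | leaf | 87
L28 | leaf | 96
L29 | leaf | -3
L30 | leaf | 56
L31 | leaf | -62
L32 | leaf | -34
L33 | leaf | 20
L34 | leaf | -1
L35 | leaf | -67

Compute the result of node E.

L (Chen): max(42, 45) = 45
E (Nadia): min(45, -63) = -63

-63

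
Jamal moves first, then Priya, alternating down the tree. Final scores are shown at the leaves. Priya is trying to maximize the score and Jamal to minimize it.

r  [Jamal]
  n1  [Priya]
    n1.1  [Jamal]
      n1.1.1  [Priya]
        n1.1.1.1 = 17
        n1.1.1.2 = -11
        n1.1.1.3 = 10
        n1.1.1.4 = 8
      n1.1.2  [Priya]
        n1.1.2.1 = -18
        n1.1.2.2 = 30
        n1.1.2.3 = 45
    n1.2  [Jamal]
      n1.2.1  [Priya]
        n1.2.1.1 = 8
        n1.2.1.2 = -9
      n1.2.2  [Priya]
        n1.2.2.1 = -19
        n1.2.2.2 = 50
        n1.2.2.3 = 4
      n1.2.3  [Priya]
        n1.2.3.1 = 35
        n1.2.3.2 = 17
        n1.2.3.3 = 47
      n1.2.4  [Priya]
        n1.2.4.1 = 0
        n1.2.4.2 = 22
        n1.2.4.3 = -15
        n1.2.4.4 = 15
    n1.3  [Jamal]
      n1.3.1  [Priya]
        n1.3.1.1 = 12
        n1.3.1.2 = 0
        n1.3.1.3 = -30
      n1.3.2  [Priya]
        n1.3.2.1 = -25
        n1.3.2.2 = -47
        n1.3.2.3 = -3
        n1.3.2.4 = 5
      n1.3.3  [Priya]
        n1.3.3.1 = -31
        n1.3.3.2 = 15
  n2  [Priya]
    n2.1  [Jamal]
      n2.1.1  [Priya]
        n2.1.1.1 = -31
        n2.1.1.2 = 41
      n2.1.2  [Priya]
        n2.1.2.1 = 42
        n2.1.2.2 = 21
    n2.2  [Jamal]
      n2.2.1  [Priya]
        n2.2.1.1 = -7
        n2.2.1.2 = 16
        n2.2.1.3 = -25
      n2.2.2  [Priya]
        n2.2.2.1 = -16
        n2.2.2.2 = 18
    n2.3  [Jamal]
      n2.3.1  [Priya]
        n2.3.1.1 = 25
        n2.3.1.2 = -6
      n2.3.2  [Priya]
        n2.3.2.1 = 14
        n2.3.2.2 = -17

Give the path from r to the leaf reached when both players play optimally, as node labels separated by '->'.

n1.1.1 (Priya): max(17, -11, 10, 8) = 17
n1.1.2 (Priya): max(-18, 30, 45) = 45
n1.1 (Jamal): min(17, 45) = 17
n1.2.1 (Priya): max(8, -9) = 8
n1.2.2 (Priya): max(-19, 50, 4) = 50
n1.2.3 (Priya): max(35, 17, 47) = 47
n1.2.4 (Priya): max(0, 22, -15, 15) = 22
n1.2 (Jamal): min(8, 50, 47, 22) = 8
n1.3.1 (Priya): max(12, 0, -30) = 12
n1.3.2 (Priya): max(-25, -47, -3, 5) = 5
n1.3.3 (Priya): max(-31, 15) = 15
n1.3 (Jamal): min(12, 5, 15) = 5
n1 (Priya): max(17, 8, 5) = 17
n2.1.1 (Priya): max(-31, 41) = 41
n2.1.2 (Priya): max(42, 21) = 42
n2.1 (Jamal): min(41, 42) = 41
n2.2.1 (Priya): max(-7, 16, -25) = 16
n2.2.2 (Priya): max(-16, 18) = 18
n2.2 (Jamal): min(16, 18) = 16
n2.3.1 (Priya): max(25, -6) = 25
n2.3.2 (Priya): max(14, -17) = 14
n2.3 (Jamal): min(25, 14) = 14
n2 (Priya): max(41, 16, 14) = 41
r (Jamal): min(17, 41) = 17
At r, Jamal picks n1 (lowest: 17).
At n1, Priya picks n1.1 (highest: 17).
At n1.1, Jamal picks n1.1.1 (lowest: 17).
At n1.1.1, Priya picks n1.1.1.1 (highest: 17).
Terminal value 17.

r -> n1 -> n1.1 -> n1.1.1 -> n1.1.1.1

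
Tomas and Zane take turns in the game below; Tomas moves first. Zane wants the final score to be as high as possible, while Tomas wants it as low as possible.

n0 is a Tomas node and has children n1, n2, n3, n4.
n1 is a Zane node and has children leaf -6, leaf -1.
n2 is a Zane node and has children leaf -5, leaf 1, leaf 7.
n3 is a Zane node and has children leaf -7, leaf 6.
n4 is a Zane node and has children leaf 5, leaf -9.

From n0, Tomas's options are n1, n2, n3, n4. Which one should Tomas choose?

n1

n1 (Zane): max(-6, -1) = -1
n2 (Zane): max(-5, 1, 7) = 7
n3 (Zane): max(-7, 6) = 6
n4 (Zane): max(5, -9) = 5
n0 (Tomas): min(-1, 7, 6, 5) = -1
Tomas at n0 wants the lowest of {n1=-1, n2=7, n3=6, n4=5}, so chooses n1.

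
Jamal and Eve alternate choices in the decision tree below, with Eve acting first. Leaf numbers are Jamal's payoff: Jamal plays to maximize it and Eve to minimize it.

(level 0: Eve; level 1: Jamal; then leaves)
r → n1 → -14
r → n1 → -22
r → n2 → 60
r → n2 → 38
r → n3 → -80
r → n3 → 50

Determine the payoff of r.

-14

n1 (Jamal): max(-14, -22) = -14
n2 (Jamal): max(60, 38) = 60
n3 (Jamal): max(-80, 50) = 50
r (Eve): min(-14, 60, 50) = -14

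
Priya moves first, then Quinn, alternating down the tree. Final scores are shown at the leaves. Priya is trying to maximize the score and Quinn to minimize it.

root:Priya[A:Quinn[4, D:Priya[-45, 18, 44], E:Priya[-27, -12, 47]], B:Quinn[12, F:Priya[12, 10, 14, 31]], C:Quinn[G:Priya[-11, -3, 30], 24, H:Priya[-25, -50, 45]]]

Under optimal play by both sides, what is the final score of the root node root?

D (Priya): max(-45, 18, 44) = 44
E (Priya): max(-27, -12, 47) = 47
A (Quinn): min(4, 44, 47) = 4
F (Priya): max(12, 10, 14, 31) = 31
B (Quinn): min(12, 31) = 12
G (Priya): max(-11, -3, 30) = 30
H (Priya): max(-25, -50, 45) = 45
C (Quinn): min(30, 24, 45) = 24
root (Priya): max(4, 12, 24) = 24

24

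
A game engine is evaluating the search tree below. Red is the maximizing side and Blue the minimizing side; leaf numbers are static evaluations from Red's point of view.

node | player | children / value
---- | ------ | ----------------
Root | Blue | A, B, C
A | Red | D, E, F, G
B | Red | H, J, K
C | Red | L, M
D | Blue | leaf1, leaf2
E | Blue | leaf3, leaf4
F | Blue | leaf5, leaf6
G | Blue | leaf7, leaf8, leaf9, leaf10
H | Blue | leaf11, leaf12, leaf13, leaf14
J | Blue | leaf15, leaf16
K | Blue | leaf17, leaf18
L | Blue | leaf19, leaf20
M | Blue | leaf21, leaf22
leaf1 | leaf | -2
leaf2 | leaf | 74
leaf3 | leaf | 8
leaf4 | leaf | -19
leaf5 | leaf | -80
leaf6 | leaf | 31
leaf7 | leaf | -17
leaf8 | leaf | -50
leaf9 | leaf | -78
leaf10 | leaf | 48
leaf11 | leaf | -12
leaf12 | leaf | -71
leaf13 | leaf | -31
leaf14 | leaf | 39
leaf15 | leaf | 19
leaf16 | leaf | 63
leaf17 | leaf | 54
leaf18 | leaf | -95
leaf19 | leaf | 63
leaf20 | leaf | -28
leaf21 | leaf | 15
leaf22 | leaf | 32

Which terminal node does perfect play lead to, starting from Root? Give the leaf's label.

leaf1

D (Blue): min(-2, 74) = -2
E (Blue): min(8, -19) = -19
F (Blue): min(-80, 31) = -80
G (Blue): min(-17, -50, -78, 48) = -78
A (Red): max(-2, -19, -80, -78) = -2
H (Blue): min(-12, -71, -31, 39) = -71
J (Blue): min(19, 63) = 19
K (Blue): min(54, -95) = -95
B (Red): max(-71, 19, -95) = 19
L (Blue): min(63, -28) = -28
M (Blue): min(15, 32) = 15
C (Red): max(-28, 15) = 15
Root (Blue): min(-2, 19, 15) = -2
At Root, Blue picks A (lowest: -2).
At A, Red picks D (highest: -2).
At D, Blue picks leaf1 (lowest: -2).
Terminal value -2.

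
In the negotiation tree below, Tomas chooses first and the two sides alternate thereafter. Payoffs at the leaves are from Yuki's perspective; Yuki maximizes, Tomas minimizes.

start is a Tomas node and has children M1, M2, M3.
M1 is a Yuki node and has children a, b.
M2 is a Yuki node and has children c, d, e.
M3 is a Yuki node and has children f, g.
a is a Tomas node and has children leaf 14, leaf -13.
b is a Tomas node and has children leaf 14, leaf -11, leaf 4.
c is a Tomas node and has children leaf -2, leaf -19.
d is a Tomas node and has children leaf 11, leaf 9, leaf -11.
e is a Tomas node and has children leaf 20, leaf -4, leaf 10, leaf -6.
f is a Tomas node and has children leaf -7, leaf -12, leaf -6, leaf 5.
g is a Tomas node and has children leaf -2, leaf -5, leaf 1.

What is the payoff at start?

-11

a (Tomas): min(14, -13) = -13
b (Tomas): min(14, -11, 4) = -11
M1 (Yuki): max(-13, -11) = -11
c (Tomas): min(-2, -19) = -19
d (Tomas): min(11, 9, -11) = -11
e (Tomas): min(20, -4, 10, -6) = -6
M2 (Yuki): max(-19, -11, -6) = -6
f (Tomas): min(-7, -12, -6, 5) = -12
g (Tomas): min(-2, -5, 1) = -5
M3 (Yuki): max(-12, -5) = -5
start (Tomas): min(-11, -6, -5) = -11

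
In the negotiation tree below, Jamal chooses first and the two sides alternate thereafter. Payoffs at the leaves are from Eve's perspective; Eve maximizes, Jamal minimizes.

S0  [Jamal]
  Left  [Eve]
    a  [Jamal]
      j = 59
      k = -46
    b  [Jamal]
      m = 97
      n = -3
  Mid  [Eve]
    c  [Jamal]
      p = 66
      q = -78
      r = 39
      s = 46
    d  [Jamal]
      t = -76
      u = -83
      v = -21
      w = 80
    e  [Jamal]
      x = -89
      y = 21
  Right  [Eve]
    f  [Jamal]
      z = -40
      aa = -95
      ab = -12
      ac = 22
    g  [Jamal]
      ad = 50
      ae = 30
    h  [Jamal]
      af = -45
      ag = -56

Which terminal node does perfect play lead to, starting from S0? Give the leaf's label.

q

a (Jamal): min(59, -46) = -46
b (Jamal): min(97, -3) = -3
Left (Eve): max(-46, -3) = -3
c (Jamal): min(66, -78, 39, 46) = -78
d (Jamal): min(-76, -83, -21, 80) = -83
e (Jamal): min(-89, 21) = -89
Mid (Eve): max(-78, -83, -89) = -78
f (Jamal): min(-40, -95, -12, 22) = -95
g (Jamal): min(50, 30) = 30
h (Jamal): min(-45, -56) = -56
Right (Eve): max(-95, 30, -56) = 30
S0 (Jamal): min(-3, -78, 30) = -78
At S0, Jamal picks Mid (lowest: -78).
At Mid, Eve picks c (highest: -78).
At c, Jamal picks q (lowest: -78).
Terminal value -78.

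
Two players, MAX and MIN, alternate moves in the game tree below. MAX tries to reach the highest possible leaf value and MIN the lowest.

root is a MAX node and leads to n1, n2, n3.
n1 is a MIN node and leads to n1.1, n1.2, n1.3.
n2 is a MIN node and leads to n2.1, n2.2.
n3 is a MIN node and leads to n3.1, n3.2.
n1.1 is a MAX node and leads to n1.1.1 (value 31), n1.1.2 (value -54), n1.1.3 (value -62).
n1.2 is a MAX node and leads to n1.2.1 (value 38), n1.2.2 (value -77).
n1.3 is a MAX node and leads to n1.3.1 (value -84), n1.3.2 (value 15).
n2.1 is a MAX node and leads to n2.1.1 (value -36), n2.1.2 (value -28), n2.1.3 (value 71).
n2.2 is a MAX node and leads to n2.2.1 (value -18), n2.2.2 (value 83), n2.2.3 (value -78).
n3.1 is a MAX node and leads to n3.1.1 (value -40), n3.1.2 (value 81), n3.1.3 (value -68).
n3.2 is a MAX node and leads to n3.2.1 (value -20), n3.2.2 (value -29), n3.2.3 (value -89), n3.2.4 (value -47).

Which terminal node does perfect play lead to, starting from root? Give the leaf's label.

n2.1.3

n1.1 (MAX): max(31, -54, -62) = 31
n1.2 (MAX): max(38, -77) = 38
n1.3 (MAX): max(-84, 15) = 15
n1 (MIN): min(31, 38, 15) = 15
n2.1 (MAX): max(-36, -28, 71) = 71
n2.2 (MAX): max(-18, 83, -78) = 83
n2 (MIN): min(71, 83) = 71
n3.1 (MAX): max(-40, 81, -68) = 81
n3.2 (MAX): max(-20, -29, -89, -47) = -20
n3 (MIN): min(81, -20) = -20
root (MAX): max(15, 71, -20) = 71
At root, MAX picks n2 (highest: 71).
At n2, MIN picks n2.1 (lowest: 71).
At n2.1, MAX picks n2.1.3 (highest: 71).
Terminal value 71.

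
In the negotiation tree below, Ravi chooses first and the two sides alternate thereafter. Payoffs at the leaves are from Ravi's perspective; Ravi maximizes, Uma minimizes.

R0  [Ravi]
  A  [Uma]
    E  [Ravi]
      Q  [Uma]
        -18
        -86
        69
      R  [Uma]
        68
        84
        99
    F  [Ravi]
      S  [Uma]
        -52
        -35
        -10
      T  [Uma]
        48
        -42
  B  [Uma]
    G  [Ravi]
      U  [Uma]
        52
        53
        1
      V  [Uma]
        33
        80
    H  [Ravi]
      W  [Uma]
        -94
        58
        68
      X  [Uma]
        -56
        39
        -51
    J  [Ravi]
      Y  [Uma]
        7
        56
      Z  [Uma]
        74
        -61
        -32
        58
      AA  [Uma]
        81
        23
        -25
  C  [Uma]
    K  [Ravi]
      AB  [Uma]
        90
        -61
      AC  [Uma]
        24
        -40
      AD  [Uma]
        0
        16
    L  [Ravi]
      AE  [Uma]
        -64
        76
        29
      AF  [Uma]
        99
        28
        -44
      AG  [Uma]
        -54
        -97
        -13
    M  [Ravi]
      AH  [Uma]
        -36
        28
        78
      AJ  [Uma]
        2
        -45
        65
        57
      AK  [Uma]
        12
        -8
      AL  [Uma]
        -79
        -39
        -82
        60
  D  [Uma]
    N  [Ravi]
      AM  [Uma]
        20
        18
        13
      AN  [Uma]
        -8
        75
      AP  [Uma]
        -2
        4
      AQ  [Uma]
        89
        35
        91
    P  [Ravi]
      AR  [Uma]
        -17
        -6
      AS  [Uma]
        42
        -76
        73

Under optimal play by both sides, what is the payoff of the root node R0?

-17

Q (Uma): min(-18, -86, 69) = -86
R (Uma): min(68, 84, 99) = 68
E (Ravi): max(-86, 68) = 68
S (Uma): min(-52, -35, -10) = -52
T (Uma): min(48, -42) = -42
F (Ravi): max(-52, -42) = -42
A (Uma): min(68, -42) = -42
U (Uma): min(52, 53, 1) = 1
V (Uma): min(33, 80) = 33
G (Ravi): max(1, 33) = 33
W (Uma): min(-94, 58, 68) = -94
X (Uma): min(-56, 39, -51) = -56
H (Ravi): max(-94, -56) = -56
Y (Uma): min(7, 56) = 7
Z (Uma): min(74, -61, -32, 58) = -61
AA (Uma): min(81, 23, -25) = -25
J (Ravi): max(7, -61, -25) = 7
B (Uma): min(33, -56, 7) = -56
AB (Uma): min(90, -61) = -61
AC (Uma): min(24, -40) = -40
AD (Uma): min(0, 16) = 0
K (Ravi): max(-61, -40, 0) = 0
AE (Uma): min(-64, 76, 29) = -64
AF (Uma): min(99, 28, -44) = -44
AG (Uma): min(-54, -97, -13) = -97
L (Ravi): max(-64, -44, -97) = -44
AH (Uma): min(-36, 28, 78) = -36
AJ (Uma): min(2, -45, 65, 57) = -45
AK (Uma): min(12, -8) = -8
AL (Uma): min(-79, -39, -82, 60) = -82
M (Ravi): max(-36, -45, -8, -82) = -8
C (Uma): min(0, -44, -8) = -44
AM (Uma): min(20, 18, 13) = 13
AN (Uma): min(-8, 75) = -8
AP (Uma): min(-2, 4) = -2
AQ (Uma): min(89, 35, 91) = 35
N (Ravi): max(13, -8, -2, 35) = 35
AR (Uma): min(-17, -6) = -17
AS (Uma): min(42, -76, 73) = -76
P (Ravi): max(-17, -76) = -17
D (Uma): min(35, -17) = -17
R0 (Ravi): max(-42, -56, -44, -17) = -17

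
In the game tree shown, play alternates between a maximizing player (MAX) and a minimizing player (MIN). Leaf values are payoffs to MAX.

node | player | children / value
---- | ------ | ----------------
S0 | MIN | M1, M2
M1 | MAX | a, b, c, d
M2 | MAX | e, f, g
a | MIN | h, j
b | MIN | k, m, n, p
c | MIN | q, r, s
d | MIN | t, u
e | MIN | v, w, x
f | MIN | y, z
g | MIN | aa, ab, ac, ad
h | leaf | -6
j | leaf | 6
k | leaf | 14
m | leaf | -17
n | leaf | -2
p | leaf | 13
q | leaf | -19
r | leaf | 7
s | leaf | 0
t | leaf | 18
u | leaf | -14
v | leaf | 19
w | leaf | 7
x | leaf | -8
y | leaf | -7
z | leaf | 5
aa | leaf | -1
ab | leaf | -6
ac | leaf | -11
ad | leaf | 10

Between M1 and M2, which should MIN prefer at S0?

a (MIN): min(-6, 6) = -6
b (MIN): min(14, -17, -2, 13) = -17
c (MIN): min(-19, 7, 0) = -19
d (MIN): min(18, -14) = -14
M1 (MAX): max(-6, -17, -19, -14) = -6
e (MIN): min(19, 7, -8) = -8
f (MIN): min(-7, 5) = -7
g (MIN): min(-1, -6, -11, 10) = -11
M2 (MAX): max(-8, -7, -11) = -7
MIN prefers the lower value; M1=-6, M2=-7. M2 is better since -7 < -6.

M2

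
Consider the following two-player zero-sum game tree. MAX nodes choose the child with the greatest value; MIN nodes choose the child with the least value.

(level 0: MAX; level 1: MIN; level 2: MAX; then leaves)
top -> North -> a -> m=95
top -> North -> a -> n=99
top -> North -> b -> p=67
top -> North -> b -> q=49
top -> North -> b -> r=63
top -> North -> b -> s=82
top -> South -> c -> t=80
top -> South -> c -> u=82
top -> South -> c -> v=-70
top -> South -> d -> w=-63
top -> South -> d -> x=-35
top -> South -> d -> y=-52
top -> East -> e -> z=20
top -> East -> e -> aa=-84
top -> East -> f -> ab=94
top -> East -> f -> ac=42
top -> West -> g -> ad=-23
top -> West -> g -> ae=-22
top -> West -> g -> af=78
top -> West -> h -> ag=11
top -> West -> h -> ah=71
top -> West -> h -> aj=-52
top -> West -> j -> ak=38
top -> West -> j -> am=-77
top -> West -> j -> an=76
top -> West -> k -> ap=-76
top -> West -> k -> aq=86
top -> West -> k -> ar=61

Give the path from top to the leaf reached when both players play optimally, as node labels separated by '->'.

a (MAX): max(95, 99) = 99
b (MAX): max(67, 49, 63, 82) = 82
North (MIN): min(99, 82) = 82
c (MAX): max(80, 82, -70) = 82
d (MAX): max(-63, -35, -52) = -35
South (MIN): min(82, -35) = -35
e (MAX): max(20, -84) = 20
f (MAX): max(94, 42) = 94
East (MIN): min(20, 94) = 20
g (MAX): max(-23, -22, 78) = 78
h (MAX): max(11, 71, -52) = 71
j (MAX): max(38, -77, 76) = 76
k (MAX): max(-76, 86, 61) = 86
West (MIN): min(78, 71, 76, 86) = 71
top (MAX): max(82, -35, 20, 71) = 82
At top, MAX picks North (highest: 82).
At North, MIN picks b (lowest: 82).
At b, MAX picks s (highest: 82).
Terminal value 82.

top -> North -> b -> s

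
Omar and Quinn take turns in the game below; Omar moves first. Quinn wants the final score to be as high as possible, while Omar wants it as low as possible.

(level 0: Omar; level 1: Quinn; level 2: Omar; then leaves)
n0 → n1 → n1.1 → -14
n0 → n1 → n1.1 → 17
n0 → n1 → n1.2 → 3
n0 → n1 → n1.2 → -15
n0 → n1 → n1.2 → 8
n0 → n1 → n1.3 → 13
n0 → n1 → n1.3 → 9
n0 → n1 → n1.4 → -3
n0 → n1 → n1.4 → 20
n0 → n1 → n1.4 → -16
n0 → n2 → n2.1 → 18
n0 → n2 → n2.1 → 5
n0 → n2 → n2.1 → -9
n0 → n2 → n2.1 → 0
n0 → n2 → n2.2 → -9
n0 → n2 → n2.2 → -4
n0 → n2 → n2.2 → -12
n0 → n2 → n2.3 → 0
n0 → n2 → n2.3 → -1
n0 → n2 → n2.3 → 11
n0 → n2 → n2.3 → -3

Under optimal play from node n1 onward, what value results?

n1.1 (Omar): min(-14, 17) = -14
n1.2 (Omar): min(3, -15, 8) = -15
n1.3 (Omar): min(13, 9) = 9
n1.4 (Omar): min(-3, 20, -16) = -16
n1 (Quinn): max(-14, -15, 9, -16) = 9

9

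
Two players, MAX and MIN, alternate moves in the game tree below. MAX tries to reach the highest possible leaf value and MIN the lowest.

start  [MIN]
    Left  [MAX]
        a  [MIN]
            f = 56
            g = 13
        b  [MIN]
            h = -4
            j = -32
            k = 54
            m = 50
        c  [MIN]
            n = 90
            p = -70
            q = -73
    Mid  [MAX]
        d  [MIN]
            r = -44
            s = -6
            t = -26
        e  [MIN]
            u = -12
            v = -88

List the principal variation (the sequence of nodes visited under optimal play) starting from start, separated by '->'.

start -> Mid -> d -> r

a (MIN): min(56, 13) = 13
b (MIN): min(-4, -32, 54, 50) = -32
c (MIN): min(90, -70, -73) = -73
Left (MAX): max(13, -32, -73) = 13
d (MIN): min(-44, -6, -26) = -44
e (MIN): min(-12, -88) = -88
Mid (MAX): max(-44, -88) = -44
start (MIN): min(13, -44) = -44
At start, MIN picks Mid (lowest: -44).
At Mid, MAX picks d (highest: -44).
At d, MIN picks r (lowest: -44).
Terminal value -44.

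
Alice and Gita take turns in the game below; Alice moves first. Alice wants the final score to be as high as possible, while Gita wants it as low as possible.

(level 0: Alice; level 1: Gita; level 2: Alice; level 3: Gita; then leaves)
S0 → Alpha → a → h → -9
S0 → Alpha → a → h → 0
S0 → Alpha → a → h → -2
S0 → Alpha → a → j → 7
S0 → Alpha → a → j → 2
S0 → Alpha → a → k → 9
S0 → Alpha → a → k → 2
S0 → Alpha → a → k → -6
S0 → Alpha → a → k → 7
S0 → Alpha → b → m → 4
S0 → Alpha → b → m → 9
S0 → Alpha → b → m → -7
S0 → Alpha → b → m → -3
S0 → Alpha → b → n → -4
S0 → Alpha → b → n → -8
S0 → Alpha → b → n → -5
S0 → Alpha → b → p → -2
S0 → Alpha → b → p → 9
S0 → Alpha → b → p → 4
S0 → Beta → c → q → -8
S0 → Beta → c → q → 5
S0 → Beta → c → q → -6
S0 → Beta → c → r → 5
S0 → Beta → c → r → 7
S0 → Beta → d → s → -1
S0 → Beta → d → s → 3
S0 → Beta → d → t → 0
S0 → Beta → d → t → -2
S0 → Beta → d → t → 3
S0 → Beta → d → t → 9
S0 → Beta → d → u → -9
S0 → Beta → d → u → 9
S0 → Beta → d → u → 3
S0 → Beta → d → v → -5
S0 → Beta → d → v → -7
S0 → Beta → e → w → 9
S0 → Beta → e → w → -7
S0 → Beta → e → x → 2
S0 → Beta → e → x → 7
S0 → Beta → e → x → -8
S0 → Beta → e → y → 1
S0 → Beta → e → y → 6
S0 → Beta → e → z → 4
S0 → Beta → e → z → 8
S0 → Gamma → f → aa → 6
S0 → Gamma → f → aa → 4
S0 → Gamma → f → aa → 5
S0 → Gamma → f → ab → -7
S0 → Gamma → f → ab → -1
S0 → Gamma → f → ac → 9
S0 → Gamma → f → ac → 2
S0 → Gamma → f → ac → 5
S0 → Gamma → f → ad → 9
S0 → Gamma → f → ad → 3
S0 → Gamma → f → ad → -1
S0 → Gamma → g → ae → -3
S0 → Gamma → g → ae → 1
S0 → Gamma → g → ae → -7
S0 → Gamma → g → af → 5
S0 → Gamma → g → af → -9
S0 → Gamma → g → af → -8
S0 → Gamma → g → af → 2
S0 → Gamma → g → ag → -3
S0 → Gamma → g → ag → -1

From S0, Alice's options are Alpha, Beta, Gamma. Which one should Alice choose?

Beta

h (Gita): min(-9, 0, -2) = -9
j (Gita): min(7, 2) = 2
k (Gita): min(9, 2, -6, 7) = -6
a (Alice): max(-9, 2, -6) = 2
m (Gita): min(4, 9, -7, -3) = -7
n (Gita): min(-4, -8, -5) = -8
p (Gita): min(-2, 9, 4) = -2
b (Alice): max(-7, -8, -2) = -2
Alpha (Gita): min(2, -2) = -2
q (Gita): min(-8, 5, -6) = -8
r (Gita): min(5, 7) = 5
c (Alice): max(-8, 5) = 5
s (Gita): min(-1, 3) = -1
t (Gita): min(0, -2, 3, 9) = -2
u (Gita): min(-9, 9, 3) = -9
v (Gita): min(-5, -7) = -7
d (Alice): max(-1, -2, -9, -7) = -1
w (Gita): min(9, -7) = -7
x (Gita): min(2, 7, -8) = -8
y (Gita): min(1, 6) = 1
z (Gita): min(4, 8) = 4
e (Alice): max(-7, -8, 1, 4) = 4
Beta (Gita): min(5, -1, 4) = -1
aa (Gita): min(6, 4, 5) = 4
ab (Gita): min(-7, -1) = -7
ac (Gita): min(9, 2, 5) = 2
ad (Gita): min(9, 3, -1) = -1
f (Alice): max(4, -7, 2, -1) = 4
ae (Gita): min(-3, 1, -7) = -7
af (Gita): min(5, -9, -8, 2) = -9
ag (Gita): min(-3, -1) = -3
g (Alice): max(-7, -9, -3) = -3
Gamma (Gita): min(4, -3) = -3
S0 (Alice): max(-2, -1, -3) = -1
Alice at S0 wants the highest of {Alpha=-2, Beta=-1, Gamma=-3}, so chooses Beta.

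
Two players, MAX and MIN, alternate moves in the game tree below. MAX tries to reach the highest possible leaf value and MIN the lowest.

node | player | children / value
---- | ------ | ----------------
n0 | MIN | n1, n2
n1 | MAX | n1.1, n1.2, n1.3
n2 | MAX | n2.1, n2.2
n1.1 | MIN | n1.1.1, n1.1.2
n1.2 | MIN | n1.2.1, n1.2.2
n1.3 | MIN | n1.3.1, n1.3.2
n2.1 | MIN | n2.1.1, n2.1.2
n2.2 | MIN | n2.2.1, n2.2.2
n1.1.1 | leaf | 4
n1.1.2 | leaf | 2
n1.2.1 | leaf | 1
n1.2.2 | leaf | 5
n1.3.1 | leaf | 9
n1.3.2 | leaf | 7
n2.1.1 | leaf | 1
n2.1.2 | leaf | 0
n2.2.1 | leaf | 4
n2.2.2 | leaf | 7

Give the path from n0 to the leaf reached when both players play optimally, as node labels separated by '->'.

n1.1 (MIN): min(4, 2) = 2
n1.2 (MIN): min(1, 5) = 1
n1.3 (MIN): min(9, 7) = 7
n1 (MAX): max(2, 1, 7) = 7
n2.1 (MIN): min(1, 0) = 0
n2.2 (MIN): min(4, 7) = 4
n2 (MAX): max(0, 4) = 4
n0 (MIN): min(7, 4) = 4
At n0, MIN picks n2 (lowest: 4).
At n2, MAX picks n2.2 (highest: 4).
At n2.2, MIN picks n2.2.1 (lowest: 4).
Terminal value 4.

n0 -> n2 -> n2.2 -> n2.2.1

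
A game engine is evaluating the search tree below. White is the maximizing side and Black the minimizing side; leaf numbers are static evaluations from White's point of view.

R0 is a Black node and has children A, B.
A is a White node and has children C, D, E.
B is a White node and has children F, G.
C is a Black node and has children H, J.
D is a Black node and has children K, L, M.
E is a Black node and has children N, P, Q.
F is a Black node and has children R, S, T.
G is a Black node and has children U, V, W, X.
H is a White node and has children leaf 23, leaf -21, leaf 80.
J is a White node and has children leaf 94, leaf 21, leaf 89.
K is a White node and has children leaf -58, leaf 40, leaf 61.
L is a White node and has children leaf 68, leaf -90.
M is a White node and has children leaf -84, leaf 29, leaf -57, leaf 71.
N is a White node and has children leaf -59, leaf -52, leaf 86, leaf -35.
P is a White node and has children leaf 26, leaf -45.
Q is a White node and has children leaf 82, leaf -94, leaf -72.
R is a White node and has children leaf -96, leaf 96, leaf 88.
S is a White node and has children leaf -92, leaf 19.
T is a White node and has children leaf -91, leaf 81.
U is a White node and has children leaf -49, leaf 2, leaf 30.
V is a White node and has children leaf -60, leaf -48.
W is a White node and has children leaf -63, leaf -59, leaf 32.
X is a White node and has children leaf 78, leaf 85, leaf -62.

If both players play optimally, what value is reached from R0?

H (White): max(23, -21, 80) = 80
J (White): max(94, 21, 89) = 94
C (Black): min(80, 94) = 80
K (White): max(-58, 40, 61) = 61
L (White): max(68, -90) = 68
M (White): max(-84, 29, -57, 71) = 71
D (Black): min(61, 68, 71) = 61
N (White): max(-59, -52, 86, -35) = 86
P (White): max(26, -45) = 26
Q (White): max(82, -94, -72) = 82
E (Black): min(86, 26, 82) = 26
A (White): max(80, 61, 26) = 80
R (White): max(-96, 96, 88) = 96
S (White): max(-92, 19) = 19
T (White): max(-91, 81) = 81
F (Black): min(96, 19, 81) = 19
U (White): max(-49, 2, 30) = 30
V (White): max(-60, -48) = -48
W (White): max(-63, -59, 32) = 32
X (White): max(78, 85, -62) = 85
G (Black): min(30, -48, 32, 85) = -48
B (White): max(19, -48) = 19
R0 (Black): min(80, 19) = 19

19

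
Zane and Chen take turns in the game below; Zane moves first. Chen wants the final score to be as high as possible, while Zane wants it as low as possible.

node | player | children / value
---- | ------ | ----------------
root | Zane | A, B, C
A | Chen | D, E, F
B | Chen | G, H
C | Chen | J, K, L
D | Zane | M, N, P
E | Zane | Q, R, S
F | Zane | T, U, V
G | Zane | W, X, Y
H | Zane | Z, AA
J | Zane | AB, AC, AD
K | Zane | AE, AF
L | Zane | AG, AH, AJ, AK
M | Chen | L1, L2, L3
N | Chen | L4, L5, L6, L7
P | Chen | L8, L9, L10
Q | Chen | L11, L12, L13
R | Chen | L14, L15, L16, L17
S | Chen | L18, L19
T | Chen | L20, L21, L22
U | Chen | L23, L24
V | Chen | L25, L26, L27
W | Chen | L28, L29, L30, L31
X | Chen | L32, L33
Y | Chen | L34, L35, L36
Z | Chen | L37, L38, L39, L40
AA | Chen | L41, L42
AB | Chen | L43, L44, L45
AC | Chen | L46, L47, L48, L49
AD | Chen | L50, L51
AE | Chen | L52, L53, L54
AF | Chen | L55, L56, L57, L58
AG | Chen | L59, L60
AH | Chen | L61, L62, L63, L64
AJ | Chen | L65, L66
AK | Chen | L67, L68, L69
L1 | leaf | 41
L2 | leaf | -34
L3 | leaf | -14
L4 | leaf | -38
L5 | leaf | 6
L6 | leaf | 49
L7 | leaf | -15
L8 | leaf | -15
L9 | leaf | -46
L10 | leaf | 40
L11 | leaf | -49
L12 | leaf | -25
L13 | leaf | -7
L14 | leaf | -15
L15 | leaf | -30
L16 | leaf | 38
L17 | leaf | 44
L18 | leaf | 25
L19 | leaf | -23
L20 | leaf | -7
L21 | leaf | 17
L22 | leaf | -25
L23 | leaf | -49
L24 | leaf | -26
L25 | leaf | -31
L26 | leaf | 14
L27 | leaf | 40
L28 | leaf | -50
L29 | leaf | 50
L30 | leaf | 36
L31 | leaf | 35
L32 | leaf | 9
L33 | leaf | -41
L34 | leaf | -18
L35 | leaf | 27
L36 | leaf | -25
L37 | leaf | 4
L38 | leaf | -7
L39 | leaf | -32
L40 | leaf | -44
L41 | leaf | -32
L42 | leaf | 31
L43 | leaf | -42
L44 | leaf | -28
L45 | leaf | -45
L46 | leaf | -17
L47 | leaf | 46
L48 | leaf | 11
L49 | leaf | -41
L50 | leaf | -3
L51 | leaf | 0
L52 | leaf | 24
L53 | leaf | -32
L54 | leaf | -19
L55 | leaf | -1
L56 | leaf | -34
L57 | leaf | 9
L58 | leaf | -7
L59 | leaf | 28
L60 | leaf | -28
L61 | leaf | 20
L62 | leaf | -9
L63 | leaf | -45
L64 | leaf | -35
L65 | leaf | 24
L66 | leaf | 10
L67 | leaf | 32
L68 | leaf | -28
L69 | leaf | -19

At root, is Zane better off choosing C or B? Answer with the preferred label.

B

AB (Chen): max(-42, -28, -45) = -28
AC (Chen): max(-17, 46, 11, -41) = 46
AD (Chen): max(-3, 0) = 0
J (Zane): min(-28, 46, 0) = -28
AE (Chen): max(24, -32, -19) = 24
AF (Chen): max(-1, -34, 9, -7) = 9
K (Zane): min(24, 9) = 9
AG (Chen): max(28, -28) = 28
AH (Chen): max(20, -9, -45, -35) = 20
AJ (Chen): max(24, 10) = 24
AK (Chen): max(32, -28, -19) = 32
L (Zane): min(28, 20, 24, 32) = 20
C (Chen): max(-28, 9, 20) = 20
W (Chen): max(-50, 50, 36, 35) = 50
X (Chen): max(9, -41) = 9
Y (Chen): max(-18, 27, -25) = 27
G (Zane): min(50, 9, 27) = 9
Z (Chen): max(4, -7, -32, -44) = 4
AA (Chen): max(-32, 31) = 31
H (Zane): min(4, 31) = 4
B (Chen): max(9, 4) = 9
Zane prefers the lower value; C=20, B=9. B is better since 9 < 20.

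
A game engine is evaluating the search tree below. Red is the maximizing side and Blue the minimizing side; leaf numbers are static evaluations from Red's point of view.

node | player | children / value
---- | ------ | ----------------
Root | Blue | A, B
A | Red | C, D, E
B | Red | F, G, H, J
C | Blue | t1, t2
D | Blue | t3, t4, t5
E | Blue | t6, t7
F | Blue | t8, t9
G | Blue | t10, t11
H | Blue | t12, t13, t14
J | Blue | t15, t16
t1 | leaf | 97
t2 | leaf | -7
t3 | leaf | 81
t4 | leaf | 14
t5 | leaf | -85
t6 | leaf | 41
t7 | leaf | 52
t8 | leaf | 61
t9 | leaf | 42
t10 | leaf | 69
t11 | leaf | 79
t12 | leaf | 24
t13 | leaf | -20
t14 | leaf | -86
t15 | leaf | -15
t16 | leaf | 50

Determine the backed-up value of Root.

41

C (Blue): min(97, -7) = -7
D (Blue): min(81, 14, -85) = -85
E (Blue): min(41, 52) = 41
A (Red): max(-7, -85, 41) = 41
F (Blue): min(61, 42) = 42
G (Blue): min(69, 79) = 69
H (Blue): min(24, -20, -86) = -86
J (Blue): min(-15, 50) = -15
B (Red): max(42, 69, -86, -15) = 69
Root (Blue): min(41, 69) = 41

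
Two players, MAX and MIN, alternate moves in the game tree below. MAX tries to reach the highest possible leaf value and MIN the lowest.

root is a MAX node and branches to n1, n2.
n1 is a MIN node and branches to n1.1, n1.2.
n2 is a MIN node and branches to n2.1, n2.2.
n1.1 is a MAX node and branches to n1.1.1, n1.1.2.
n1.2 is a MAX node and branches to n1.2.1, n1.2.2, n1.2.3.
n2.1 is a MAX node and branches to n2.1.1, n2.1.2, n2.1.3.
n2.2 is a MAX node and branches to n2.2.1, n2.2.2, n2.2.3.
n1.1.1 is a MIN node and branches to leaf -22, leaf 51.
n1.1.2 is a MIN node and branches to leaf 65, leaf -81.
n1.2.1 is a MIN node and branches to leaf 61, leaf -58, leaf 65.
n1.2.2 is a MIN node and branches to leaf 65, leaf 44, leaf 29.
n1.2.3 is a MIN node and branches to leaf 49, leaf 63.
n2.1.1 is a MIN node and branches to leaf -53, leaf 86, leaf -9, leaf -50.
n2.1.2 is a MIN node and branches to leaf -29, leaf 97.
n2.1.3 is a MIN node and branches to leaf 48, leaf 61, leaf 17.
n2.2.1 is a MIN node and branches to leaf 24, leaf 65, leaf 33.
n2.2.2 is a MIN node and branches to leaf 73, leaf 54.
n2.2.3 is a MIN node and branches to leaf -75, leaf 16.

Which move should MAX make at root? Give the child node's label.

n2

n1.1.1 (MIN): min(-22, 51) = -22
n1.1.2 (MIN): min(65, -81) = -81
n1.1 (MAX): max(-22, -81) = -22
n1.2.1 (MIN): min(61, -58, 65) = -58
n1.2.2 (MIN): min(65, 44, 29) = 29
n1.2.3 (MIN): min(49, 63) = 49
n1.2 (MAX): max(-58, 29, 49) = 49
n1 (MIN): min(-22, 49) = -22
n2.1.1 (MIN): min(-53, 86, -9, -50) = -53
n2.1.2 (MIN): min(-29, 97) = -29
n2.1.3 (MIN): min(48, 61, 17) = 17
n2.1 (MAX): max(-53, -29, 17) = 17
n2.2.1 (MIN): min(24, 65, 33) = 24
n2.2.2 (MIN): min(73, 54) = 54
n2.2.3 (MIN): min(-75, 16) = -75
n2.2 (MAX): max(24, 54, -75) = 54
n2 (MIN): min(17, 54) = 17
root (MAX): max(-22, 17) = 17
MAX at root wants the highest of {n1=-22, n2=17}, so chooses n2.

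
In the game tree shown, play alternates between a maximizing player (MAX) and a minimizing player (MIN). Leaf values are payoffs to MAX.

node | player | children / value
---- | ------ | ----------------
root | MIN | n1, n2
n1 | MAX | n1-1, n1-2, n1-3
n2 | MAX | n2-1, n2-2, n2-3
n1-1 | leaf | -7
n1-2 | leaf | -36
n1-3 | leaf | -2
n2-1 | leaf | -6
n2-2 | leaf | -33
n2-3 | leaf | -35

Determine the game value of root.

-6

n1 (MAX): max(-7, -36, -2) = -2
n2 (MAX): max(-6, -33, -35) = -6
root (MIN): min(-2, -6) = -6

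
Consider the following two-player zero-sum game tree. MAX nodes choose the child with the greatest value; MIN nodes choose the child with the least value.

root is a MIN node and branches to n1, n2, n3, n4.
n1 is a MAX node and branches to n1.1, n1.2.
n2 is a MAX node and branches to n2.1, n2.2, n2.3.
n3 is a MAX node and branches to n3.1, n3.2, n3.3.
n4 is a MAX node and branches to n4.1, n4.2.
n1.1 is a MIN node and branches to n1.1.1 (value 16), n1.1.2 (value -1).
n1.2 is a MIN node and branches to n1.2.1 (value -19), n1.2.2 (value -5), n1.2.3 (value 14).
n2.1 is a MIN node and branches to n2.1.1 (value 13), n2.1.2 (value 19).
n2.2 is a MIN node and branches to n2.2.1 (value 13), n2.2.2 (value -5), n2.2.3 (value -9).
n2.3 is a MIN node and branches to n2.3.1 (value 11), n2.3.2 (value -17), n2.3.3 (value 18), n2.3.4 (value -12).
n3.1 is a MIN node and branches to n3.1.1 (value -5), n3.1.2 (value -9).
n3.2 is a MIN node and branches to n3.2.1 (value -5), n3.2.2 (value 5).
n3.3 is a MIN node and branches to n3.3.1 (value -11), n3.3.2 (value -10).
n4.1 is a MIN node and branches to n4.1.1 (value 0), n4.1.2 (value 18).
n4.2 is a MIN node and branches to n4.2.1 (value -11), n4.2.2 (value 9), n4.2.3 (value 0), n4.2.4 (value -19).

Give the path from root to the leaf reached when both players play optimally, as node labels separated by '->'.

n1.1 (MIN): min(16, -1) = -1
n1.2 (MIN): min(-19, -5, 14) = -19
n1 (MAX): max(-1, -19) = -1
n2.1 (MIN): min(13, 19) = 13
n2.2 (MIN): min(13, -5, -9) = -9
n2.3 (MIN): min(11, -17, 18, -12) = -17
n2 (MAX): max(13, -9, -17) = 13
n3.1 (MIN): min(-5, -9) = -9
n3.2 (MIN): min(-5, 5) = -5
n3.3 (MIN): min(-11, -10) = -11
n3 (MAX): max(-9, -5, -11) = -5
n4.1 (MIN): min(0, 18) = 0
n4.2 (MIN): min(-11, 9, 0, -19) = -19
n4 (MAX): max(0, -19) = 0
root (MIN): min(-1, 13, -5, 0) = -5
At root, MIN picks n3 (lowest: -5).
At n3, MAX picks n3.2 (highest: -5).
At n3.2, MIN picks n3.2.1 (lowest: -5).
Terminal value -5.

root -> n3 -> n3.2 -> n3.2.1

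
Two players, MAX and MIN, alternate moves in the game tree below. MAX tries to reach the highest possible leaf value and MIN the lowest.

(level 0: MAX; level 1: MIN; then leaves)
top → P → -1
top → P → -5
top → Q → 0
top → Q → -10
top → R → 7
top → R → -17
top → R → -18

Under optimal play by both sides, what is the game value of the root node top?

P (MIN): min(-1, -5) = -5
Q (MIN): min(0, -10) = -10
R (MIN): min(7, -17, -18) = -18
top (MAX): max(-5, -10, -18) = -5

-5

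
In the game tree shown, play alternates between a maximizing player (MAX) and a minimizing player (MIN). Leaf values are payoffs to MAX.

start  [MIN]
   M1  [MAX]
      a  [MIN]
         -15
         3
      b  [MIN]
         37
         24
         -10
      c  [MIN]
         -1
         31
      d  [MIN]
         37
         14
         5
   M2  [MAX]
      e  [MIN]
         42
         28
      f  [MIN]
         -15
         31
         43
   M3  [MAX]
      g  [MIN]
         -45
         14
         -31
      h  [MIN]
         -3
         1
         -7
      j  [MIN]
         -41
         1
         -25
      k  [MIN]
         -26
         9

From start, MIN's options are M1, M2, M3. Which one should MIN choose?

a (MIN): min(-15, 3) = -15
b (MIN): min(37, 24, -10) = -10
c (MIN): min(-1, 31) = -1
d (MIN): min(37, 14, 5) = 5
M1 (MAX): max(-15, -10, -1, 5) = 5
e (MIN): min(42, 28) = 28
f (MIN): min(-15, 31, 43) = -15
M2 (MAX): max(28, -15) = 28
g (MIN): min(-45, 14, -31) = -45
h (MIN): min(-3, 1, -7) = -7
j (MIN): min(-41, 1, -25) = -41
k (MIN): min(-26, 9) = -26
M3 (MAX): max(-45, -7, -41, -26) = -7
start (MIN): min(5, 28, -7) = -7
MIN at start wants the lowest of {M1=5, M2=28, M3=-7}, so chooses M3.

M3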